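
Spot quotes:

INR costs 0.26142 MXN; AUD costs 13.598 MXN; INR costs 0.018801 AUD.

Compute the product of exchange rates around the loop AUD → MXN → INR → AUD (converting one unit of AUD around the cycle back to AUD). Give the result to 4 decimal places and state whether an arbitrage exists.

0.9780 (arbitrage exists)

Around AUD → MXN → INR → AUD: 1 × 13.598 ÷ 0.26142 × 0.018801 = 0.977951
Product < 1; profitable direction is AUD → INR → MXN → AUD.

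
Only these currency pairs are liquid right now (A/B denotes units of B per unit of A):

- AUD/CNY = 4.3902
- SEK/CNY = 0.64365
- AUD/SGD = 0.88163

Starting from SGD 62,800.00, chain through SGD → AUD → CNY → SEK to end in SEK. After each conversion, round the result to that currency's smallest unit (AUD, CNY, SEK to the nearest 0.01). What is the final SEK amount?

SGD 62,800.00 ÷ 0.88163 = AUD 71,231.70
AUD 71,231.70 × 4.3902 = CNY 312,721.41
CNY 312,721.41 ÷ 0.64365 = SEK 485,856.30

SEK 485,856.30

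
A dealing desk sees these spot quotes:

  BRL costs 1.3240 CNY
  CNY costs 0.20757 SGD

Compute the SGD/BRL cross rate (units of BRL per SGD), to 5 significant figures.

1 SGD ÷ 0.20757 = 4.81765 CNY
4.81765 CNY ÷ 1.3240 = 3.63871 BRL

SGD/BRL = 3.6387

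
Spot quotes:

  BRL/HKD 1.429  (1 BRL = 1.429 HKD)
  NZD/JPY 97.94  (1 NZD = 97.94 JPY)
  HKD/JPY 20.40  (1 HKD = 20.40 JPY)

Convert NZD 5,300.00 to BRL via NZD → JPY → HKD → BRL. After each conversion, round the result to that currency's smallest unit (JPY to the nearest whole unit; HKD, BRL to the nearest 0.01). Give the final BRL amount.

BRL 17,806.30

NZD 5,300.00 × 97.94 = JPY 519,082
JPY 519,082 ÷ 20.40 = HKD 25,445.20
HKD 25,445.20 ÷ 1.429 = BRL 17,806.30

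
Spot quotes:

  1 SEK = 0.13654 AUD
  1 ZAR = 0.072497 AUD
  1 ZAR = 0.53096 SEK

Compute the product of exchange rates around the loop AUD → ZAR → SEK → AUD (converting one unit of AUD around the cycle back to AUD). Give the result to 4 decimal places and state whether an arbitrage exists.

1.0000 (no arbitrage)

Around AUD → ZAR → SEK → AUD: 1 ÷ 0.072497 × 0.53096 × 0.13654 = 1.000004
Product ≈ 1 (deviation 0.000%, within rounding noise).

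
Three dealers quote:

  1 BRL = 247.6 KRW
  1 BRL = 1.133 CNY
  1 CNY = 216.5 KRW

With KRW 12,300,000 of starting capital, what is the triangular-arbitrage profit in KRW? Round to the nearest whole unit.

Profit: KRW 115,607

Profitable loop is KRW → CNY → BRL → KRW:
KRW 12,300,000 ÷ 216.5 = CNY 56,812.93
CNY 56,812.93 ÷ 1.133 = BRL 50,143.81
BRL 50,143.81 × 247.6 = KRW 12,415,607
Profit = KRW 12,415,607 − KRW 12,300,000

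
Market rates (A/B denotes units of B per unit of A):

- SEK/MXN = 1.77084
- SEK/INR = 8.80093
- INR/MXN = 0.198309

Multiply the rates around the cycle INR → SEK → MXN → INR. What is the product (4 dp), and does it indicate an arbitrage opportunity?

Around INR → SEK → MXN → INR: 1 ÷ 8.80093 × 1.77084 ÷ 0.198309 = 1.014631
Product > 1; profitable direction is INR → SEK → MXN → INR.

1.0146 (arbitrage exists)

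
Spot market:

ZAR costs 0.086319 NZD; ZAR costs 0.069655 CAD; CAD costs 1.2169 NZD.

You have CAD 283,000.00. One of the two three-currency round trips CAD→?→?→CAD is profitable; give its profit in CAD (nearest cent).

Profitable loop is CAD → ZAR → NZD → CAD:
CAD 283,000.00 ÷ 0.069655 = ZAR 4,062,881.34
ZAR 4,062,881.34 × 0.086319 = NZD 350,703.85
NZD 350,703.85 ÷ 1.2169 = CAD 288,194.47
Profit = CAD 288,194.47 − CAD 283,000.00

Profit: CAD 5,194.47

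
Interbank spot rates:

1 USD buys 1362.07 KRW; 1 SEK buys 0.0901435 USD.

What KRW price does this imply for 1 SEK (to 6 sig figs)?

SEK/KRW = 122.782

1 SEK × 0.0901435 = 0.0901435 USD
0.0901435 USD × 1362.07 = 122.782 KRW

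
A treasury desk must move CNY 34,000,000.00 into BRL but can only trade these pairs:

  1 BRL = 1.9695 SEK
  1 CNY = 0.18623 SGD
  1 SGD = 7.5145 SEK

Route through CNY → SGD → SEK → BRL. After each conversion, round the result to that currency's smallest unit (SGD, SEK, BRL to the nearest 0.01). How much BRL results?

CNY 34,000,000.00 × 0.18623 = SGD 6,331,820.00
SGD 6,331,820.00 × 7.5145 = SEK 47,580,461.39
SEK 47,580,461.39 ÷ 1.9695 = BRL 24,158,650.11

BRL 24,158,650.11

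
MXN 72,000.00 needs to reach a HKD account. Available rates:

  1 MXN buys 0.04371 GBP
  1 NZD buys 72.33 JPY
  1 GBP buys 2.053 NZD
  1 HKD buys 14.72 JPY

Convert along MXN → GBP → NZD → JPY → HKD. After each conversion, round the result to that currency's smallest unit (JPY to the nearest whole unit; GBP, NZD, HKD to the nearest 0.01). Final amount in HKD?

HKD 31,747.76

MXN 72,000.00 × 0.04371 = GBP 3,147.12
GBP 3,147.12 × 2.053 = NZD 6,461.04
NZD 6,461.04 × 72.33 = JPY 467,327
JPY 467,327 ÷ 14.72 = HKD 31,747.76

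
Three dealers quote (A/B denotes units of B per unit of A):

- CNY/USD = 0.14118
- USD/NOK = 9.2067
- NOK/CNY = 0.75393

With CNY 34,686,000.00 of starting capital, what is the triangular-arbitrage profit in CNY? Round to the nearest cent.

Profit: CNY 709,334.86

Profitable loop is CNY → NOK → USD → CNY:
CNY 34,686,000.00 ÷ 0.75393 = NOK 46,006,923.72
NOK 46,006,923.72 ÷ 9.2067 = USD 4,997,113.38
USD 4,997,113.38 ÷ 0.14118 = CNY 35,395,334.86
Profit = CNY 35,395,334.86 − CNY 34,686,000.00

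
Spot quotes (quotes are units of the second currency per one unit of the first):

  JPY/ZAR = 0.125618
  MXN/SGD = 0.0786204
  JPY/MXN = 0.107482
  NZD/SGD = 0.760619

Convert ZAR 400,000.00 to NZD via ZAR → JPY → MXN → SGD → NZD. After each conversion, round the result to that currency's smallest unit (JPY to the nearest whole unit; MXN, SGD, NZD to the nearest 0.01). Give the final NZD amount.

NZD 35,376.27

ZAR 400,000.00 ÷ 0.125618 = JPY 3,184,257
JPY 3,184,257 × 0.107482 = MXN 342,250.31
MXN 342,250.31 × 0.0786204 = SGD 26,907.86
SGD 26,907.86 ÷ 0.760619 = NZD 35,376.27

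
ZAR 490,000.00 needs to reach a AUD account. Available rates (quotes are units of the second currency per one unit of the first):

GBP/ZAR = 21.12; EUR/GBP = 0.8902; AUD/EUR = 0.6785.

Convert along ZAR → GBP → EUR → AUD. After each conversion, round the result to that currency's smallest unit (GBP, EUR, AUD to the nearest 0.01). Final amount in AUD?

ZAR 490,000.00 ÷ 21.12 = GBP 23,200.76
GBP 23,200.76 ÷ 0.8902 = EUR 26,062.41
EUR 26,062.41 ÷ 0.6785 = AUD 38,411.81

AUD 38,411.81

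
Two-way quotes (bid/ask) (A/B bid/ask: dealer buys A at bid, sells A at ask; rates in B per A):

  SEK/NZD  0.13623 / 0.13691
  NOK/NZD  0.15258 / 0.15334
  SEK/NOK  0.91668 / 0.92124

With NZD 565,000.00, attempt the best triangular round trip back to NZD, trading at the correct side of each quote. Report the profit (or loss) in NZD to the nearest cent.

Net profit: NZD 12,203.09

Best loop NZD → SEK → NOK → NZD:
NZD 565,000.00 ÷ 0.13691 (buy SEK at ask) = SEK 4,126,798.63
SEK 4,126,798.63 × 0.91668 (sell SEK at bid) = NOK 3,782,953.77
NOK 3,782,953.77 × 0.15258 (sell NOK at bid) = NZD 577,203.09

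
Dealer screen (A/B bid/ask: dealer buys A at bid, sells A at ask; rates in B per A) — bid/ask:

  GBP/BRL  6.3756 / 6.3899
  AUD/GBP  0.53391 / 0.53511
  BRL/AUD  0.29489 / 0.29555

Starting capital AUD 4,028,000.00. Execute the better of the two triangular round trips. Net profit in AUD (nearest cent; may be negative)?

Best loop AUD → GBP → BRL → AUD:
AUD 4,028,000.00 × 0.53391 (sell AUD at bid) = GBP 2,150,589.48
GBP 2,150,589.48 × 6.3756 (sell GBP at bid) = BRL 13,711,298.29
BRL 13,711,298.29 × 0.29489 (sell BRL at bid) = AUD 4,043,324.75

Net profit: AUD 15,324.75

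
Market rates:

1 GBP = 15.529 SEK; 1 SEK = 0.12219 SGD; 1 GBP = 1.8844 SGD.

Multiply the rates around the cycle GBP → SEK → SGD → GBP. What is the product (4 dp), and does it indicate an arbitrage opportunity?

1.0069 (arbitrage exists)

Around GBP → SEK → SGD → GBP: 1 × 15.529 × 0.12219 ÷ 1.8844 = 1.006946
Product > 1; profitable direction is GBP → SEK → SGD → GBP.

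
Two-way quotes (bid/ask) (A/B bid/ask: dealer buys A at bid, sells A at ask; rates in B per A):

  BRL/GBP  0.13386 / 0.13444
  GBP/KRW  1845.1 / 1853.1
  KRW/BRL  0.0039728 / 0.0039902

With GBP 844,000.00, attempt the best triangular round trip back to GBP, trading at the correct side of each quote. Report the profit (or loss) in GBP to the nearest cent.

Best loop GBP → BRL → KRW → GBP:
GBP 844,000.00 ÷ 0.13444 (buy BRL at ask) = BRL 6,277,893.48
BRL 6,277,893.48 ÷ 0.0039902 (buy KRW at ask) = KRW 1,573,328,025
KRW 1,573,328,025 ÷ 1853.1 (buy GBP at ask) = GBP 849,024.89

Net profit: GBP 5,024.89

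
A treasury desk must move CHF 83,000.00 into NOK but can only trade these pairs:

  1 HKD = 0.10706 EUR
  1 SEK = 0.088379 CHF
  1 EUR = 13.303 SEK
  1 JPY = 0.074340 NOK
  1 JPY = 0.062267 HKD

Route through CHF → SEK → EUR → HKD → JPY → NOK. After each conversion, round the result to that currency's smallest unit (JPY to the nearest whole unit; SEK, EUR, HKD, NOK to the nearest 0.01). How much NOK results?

CHF 83,000.00 ÷ 0.088379 = SEK 939,137.13
SEK 939,137.13 ÷ 13.303 = EUR 70,595.89
EUR 70,595.89 ÷ 0.10706 = HKD 659,404.91
HKD 659,404.91 ÷ 0.062267 = JPY 10,589,958
JPY 10,589,958 × 0.074340 = NOK 787,257.48

NOK 787,257.48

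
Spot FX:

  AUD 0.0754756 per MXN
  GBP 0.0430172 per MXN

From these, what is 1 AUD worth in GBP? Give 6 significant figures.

AUD/GBP = 0.569948

1 AUD ÷ 0.0754756 = 13.2493 MXN
13.2493 MXN × 0.0430172 = 0.569948 GBP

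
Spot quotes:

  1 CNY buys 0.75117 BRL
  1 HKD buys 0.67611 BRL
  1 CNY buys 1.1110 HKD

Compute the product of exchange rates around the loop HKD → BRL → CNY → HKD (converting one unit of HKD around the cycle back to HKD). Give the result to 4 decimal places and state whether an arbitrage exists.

1.0000 (no arbitrage)

Around HKD → BRL → CNY → HKD: 1 × 0.67611 ÷ 0.75117 × 1.1110 = 0.999984
Product ≈ 1 (deviation 0.002%, within rounding noise).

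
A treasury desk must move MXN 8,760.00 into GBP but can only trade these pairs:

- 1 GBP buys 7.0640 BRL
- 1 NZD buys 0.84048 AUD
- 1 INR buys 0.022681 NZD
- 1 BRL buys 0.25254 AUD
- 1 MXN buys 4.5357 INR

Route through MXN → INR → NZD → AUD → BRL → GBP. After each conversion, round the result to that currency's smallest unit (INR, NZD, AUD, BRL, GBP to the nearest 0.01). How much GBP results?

MXN 8,760.00 × 4.5357 = INR 39,732.73
INR 39,732.73 × 0.022681 = NZD 901.18
NZD 901.18 × 0.84048 = AUD 757.42
AUD 757.42 ÷ 0.25254 = BRL 2,999.21
BRL 2,999.21 ÷ 7.0640 = GBP 424.58

GBP 424.58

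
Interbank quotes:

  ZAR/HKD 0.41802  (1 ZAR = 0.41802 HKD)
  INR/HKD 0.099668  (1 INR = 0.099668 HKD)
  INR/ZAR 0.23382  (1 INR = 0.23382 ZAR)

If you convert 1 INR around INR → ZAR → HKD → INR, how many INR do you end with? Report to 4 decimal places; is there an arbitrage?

0.9807 (arbitrage exists)

Around INR → ZAR → HKD → INR: 1 × 0.23382 × 0.41802 ÷ 0.099668 = 0.980670
Product < 1; profitable direction is INR → HKD → ZAR → INR.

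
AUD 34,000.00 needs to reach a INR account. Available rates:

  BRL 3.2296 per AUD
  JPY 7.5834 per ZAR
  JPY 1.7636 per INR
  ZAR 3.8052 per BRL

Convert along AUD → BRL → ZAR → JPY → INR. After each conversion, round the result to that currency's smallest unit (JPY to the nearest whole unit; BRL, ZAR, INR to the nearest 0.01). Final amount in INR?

AUD 34,000.00 × 3.2296 = BRL 109,806.40
BRL 109,806.40 × 3.8052 = ZAR 417,835.31
ZAR 417,835.31 × 7.5834 = JPY 3,168,612
JPY 3,168,612 ÷ 1.7636 = INR 1,796,672.71

INR 1,796,672.71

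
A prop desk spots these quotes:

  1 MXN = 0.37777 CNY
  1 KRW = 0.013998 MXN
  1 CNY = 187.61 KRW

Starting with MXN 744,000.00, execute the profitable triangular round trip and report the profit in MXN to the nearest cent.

Profitable loop is MXN → KRW → CNY → MXN:
MXN 744,000.00 ÷ 0.013998 = KRW 53,150,450
KRW 53,150,450 ÷ 187.61 = CNY 283,302.86
CNY 283,302.86 ÷ 0.37777 = MXN 749,934.78
Profit = MXN 749,934.78 − MXN 744,000.00

Profit: MXN 5,934.78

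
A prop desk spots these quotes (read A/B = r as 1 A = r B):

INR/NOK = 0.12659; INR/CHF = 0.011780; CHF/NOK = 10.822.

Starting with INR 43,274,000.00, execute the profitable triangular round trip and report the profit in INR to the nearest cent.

Profitable loop is INR → CHF → NOK → INR:
INR 43,274,000.00 × 0.011780 = CHF 509,767.72
CHF 509,767.72 × 10.822 = NOK 5,516,706.27
NOK 5,516,706.27 ÷ 0.12659 = INR 43,579,321.16
Profit = INR 43,579,321.16 − INR 43,274,000.00

Profit: INR 305,321.16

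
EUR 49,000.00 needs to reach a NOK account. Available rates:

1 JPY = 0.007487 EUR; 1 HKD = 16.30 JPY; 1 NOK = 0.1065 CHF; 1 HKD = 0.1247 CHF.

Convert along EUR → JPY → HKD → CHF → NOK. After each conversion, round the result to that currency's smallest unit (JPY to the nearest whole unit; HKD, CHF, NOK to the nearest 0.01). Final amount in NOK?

EUR 49,000.00 ÷ 0.007487 = JPY 6,544,677
JPY 6,544,677 ÷ 16.30 = HKD 401,513.93
HKD 401,513.93 × 0.1247 = CHF 50,068.79
CHF 50,068.79 ÷ 0.1065 = NOK 470,129.48

NOK 470,129.48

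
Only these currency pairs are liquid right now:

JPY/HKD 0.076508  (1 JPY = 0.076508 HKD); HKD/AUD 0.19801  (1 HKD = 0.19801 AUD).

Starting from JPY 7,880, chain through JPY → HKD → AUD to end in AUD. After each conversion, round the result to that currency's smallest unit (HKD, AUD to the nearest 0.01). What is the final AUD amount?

AUD 119.38

JPY 7,880 × 0.076508 = HKD 602.88
HKD 602.88 × 0.19801 = AUD 119.38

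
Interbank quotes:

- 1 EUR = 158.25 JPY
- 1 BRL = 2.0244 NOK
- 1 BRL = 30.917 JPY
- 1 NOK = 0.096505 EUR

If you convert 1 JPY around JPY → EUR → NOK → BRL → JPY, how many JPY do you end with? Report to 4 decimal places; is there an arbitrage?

Around JPY → EUR → NOK → BRL → JPY: 1 ÷ 158.25 ÷ 0.096505 ÷ 2.0244 × 30.917 = 1.000017
Product ≈ 1 (deviation 0.002%, within rounding noise).

1.0000 (no arbitrage)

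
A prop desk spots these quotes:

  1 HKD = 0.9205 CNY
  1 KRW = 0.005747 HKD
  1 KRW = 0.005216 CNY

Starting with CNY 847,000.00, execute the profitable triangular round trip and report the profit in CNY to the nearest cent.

Profitable loop is CNY → KRW → HKD → CNY:
CNY 847,000.00 ÷ 0.005216 = KRW 162,384,969
KRW 162,384,969 × 0.005747 = HKD 933,226.42
HKD 933,226.42 × 0.9205 = CNY 859,034.92
Profit = CNY 859,034.92 − CNY 847,000.00

Profit: CNY 12,034.92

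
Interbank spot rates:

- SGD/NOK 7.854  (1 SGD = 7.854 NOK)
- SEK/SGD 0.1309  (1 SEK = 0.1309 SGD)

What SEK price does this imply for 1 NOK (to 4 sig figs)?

1 NOK ÷ 7.854 = 0.127324 SGD
0.127324 SGD ÷ 0.1309 = 0.972679 SEK

NOK/SEK = 0.9727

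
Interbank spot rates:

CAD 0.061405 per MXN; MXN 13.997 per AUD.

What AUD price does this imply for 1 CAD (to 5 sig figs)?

CAD/AUD = 1.1635

1 CAD ÷ 0.061405 = 16.2853 MXN
16.2853 MXN ÷ 13.997 = 1.16349 AUD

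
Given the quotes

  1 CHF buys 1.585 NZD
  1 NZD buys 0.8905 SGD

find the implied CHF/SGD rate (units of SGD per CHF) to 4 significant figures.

CHF/SGD = 1.411

1 CHF × 1.585 = 1.585 NZD
1.585 NZD × 0.8905 = 1.41144 SGD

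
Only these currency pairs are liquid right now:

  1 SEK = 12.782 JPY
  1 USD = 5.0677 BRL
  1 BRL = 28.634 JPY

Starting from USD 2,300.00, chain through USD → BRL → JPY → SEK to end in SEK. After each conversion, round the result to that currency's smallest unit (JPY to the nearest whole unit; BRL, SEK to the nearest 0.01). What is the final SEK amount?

USD 2,300.00 × 5.0677 = BRL 11,655.71
BRL 11,655.71 × 28.634 = JPY 333,750
JPY 333,750 ÷ 12.782 = SEK 26,110.94

SEK 26,110.94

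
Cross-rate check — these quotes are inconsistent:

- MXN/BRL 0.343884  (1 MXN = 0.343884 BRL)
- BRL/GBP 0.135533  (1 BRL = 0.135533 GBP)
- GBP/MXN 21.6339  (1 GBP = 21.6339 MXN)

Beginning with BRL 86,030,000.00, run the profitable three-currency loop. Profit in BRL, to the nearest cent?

Profit: BRL 714,462.84

Profitable loop is BRL → GBP → MXN → BRL:
BRL 86,030,000.00 × 0.135533 = GBP 11,659,903.99
GBP 11,659,903.99 × 21.6339 = MXN 252,249,196.93
MXN 252,249,196.93 × 0.343884 = BRL 86,744,462.84
Profit = BRL 86,744,462.84 − BRL 86,030,000.00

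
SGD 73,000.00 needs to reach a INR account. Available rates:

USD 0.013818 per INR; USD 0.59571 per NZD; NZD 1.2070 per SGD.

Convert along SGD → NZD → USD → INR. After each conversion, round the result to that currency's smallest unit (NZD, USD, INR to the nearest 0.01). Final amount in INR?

SGD 73,000.00 × 1.2070 = NZD 88,111.00
NZD 88,111.00 × 0.59571 = USD 52,488.60
USD 52,488.60 ÷ 0.013818 = INR 3,798,567.09

INR 3,798,567.09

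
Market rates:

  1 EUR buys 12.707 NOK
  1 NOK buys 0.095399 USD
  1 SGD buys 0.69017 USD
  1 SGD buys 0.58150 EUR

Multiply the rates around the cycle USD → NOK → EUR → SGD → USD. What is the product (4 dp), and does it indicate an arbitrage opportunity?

0.9791 (arbitrage exists)

Around USD → NOK → EUR → SGD → USD: 1 ÷ 0.095399 ÷ 12.707 ÷ 0.58150 × 0.69017 = 0.979083
Product < 1; profitable direction is USD → SGD → EUR → NOK → USD.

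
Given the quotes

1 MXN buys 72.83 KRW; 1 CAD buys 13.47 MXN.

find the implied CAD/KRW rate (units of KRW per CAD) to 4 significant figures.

CAD/KRW = 981.0

1 CAD × 13.47 = 13.47 MXN
13.47 MXN × 72.83 = 981.02 KRW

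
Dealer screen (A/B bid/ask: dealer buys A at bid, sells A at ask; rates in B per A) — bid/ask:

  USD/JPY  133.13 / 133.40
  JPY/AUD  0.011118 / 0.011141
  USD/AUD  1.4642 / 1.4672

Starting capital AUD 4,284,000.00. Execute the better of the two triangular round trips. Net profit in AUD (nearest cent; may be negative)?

Net profit: AUD 37,780.90

Best loop AUD → USD → JPY → AUD:
AUD 4,284,000.00 ÷ 1.4672 (buy USD at ask) = USD 2,919,847.33
USD 2,919,847.33 × 133.13 (sell USD at bid) = JPY 388,719,275
JPY 388,719,275 × 0.011118 (sell JPY at bid) = AUD 4,321,780.90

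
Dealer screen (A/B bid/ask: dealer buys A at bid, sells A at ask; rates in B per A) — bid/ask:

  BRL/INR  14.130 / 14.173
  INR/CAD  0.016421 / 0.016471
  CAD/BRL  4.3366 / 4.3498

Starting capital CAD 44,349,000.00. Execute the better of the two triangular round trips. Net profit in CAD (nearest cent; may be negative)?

Best loop CAD → BRL → INR → CAD:
CAD 44,349,000.00 × 4.3366 (sell CAD at bid) = BRL 192,323,873.40
BRL 192,323,873.40 × 14.130 (sell BRL at bid) = INR 2,717,536,331.14
INR 2,717,536,331.14 × 0.016421 (sell INR at bid) = CAD 44,624,664.09

Net profit: CAD 275,664.09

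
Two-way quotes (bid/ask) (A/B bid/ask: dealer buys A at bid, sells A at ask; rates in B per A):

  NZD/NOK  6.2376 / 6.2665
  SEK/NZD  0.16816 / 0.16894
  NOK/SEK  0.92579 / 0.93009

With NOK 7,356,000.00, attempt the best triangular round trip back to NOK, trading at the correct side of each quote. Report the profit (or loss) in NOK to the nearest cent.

Best loop NOK → NZD → SEK → NOK:
NOK 7,356,000.00 ÷ 6.2665 (buy NZD at ask) = NZD 1,173,861.01
NZD 1,173,861.01 ÷ 0.16894 (buy SEK at ask) = SEK 6,948,390.00
SEK 6,948,390.00 ÷ 0.93009 (buy NOK at ask) = NOK 7,470,664.13

Net profit: NOK 114,664.13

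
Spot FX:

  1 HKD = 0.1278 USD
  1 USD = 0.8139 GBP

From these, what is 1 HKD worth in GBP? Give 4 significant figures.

HKD/GBP = 0.1040

1 HKD × 0.1278 = 0.1278 USD
0.1278 USD × 0.8139 = 0.104016 GBP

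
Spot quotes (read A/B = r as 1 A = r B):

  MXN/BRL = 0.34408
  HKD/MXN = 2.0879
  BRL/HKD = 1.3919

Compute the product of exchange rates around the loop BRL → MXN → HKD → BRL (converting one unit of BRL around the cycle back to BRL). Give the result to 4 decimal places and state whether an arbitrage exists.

1.0001 (no arbitrage)

Around BRL → MXN → HKD → BRL: 1 ÷ 0.34408 ÷ 2.0879 ÷ 1.3919 = 1.000053
Product ≈ 1 (deviation 0.005%, within rounding noise).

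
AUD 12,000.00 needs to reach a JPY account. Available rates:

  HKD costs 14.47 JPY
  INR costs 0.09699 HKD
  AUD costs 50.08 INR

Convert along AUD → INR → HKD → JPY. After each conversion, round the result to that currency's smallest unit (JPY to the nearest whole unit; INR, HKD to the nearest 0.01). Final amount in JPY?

AUD 12,000.00 × 50.08 = INR 600,960.00
INR 600,960.00 × 0.09699 = HKD 58,287.11
HKD 58,287.11 × 14.47 = JPY 843,414

JPY 843,414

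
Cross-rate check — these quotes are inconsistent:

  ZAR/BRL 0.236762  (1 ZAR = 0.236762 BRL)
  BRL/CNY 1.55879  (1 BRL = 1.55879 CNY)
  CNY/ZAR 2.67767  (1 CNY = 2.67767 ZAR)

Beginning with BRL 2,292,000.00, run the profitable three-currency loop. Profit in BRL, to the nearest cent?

Profit: BRL 27,305.46

Profitable loop is BRL → ZAR → CNY → BRL:
BRL 2,292,000.00 ÷ 0.236762 = ZAR 9,680,607.53
ZAR 9,680,607.53 ÷ 2.67767 = CNY 3,615,310.15
CNY 3,615,310.15 ÷ 1.55879 = BRL 2,319,305.46
Profit = BRL 2,319,305.46 − BRL 2,292,000.00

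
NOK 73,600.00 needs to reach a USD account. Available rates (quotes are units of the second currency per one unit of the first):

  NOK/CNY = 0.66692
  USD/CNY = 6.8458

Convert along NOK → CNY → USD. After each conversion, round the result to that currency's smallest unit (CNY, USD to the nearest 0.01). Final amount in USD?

NOK 73,600.00 × 0.66692 = CNY 49,085.31
CNY 49,085.31 ÷ 6.8458 = USD 7,170.13

USD 7,170.13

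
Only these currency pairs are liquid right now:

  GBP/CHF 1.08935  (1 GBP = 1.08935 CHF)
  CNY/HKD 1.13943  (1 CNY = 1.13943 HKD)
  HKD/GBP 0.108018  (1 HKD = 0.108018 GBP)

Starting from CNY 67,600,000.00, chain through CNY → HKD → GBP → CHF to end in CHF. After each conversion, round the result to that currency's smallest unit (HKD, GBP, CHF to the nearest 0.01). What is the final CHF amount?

CNY 67,600,000.00 × 1.13943 = HKD 77,025,468.00
HKD 77,025,468.00 × 0.108018 = GBP 8,320,137.00
GBP 8,320,137.00 × 1.08935 = CHF 9,063,541.24

CHF 9,063,541.24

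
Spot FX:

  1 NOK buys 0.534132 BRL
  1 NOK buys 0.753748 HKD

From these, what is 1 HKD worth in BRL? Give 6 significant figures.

HKD/BRL = 0.708635

1 HKD ÷ 0.753748 = 1.3267 NOK
1.3267 NOK × 0.534132 = 0.708635 BRL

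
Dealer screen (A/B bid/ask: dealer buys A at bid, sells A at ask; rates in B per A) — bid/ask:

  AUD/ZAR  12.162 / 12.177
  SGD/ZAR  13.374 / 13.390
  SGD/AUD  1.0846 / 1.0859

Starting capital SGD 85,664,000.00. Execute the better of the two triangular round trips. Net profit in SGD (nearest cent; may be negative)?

Best loop SGD → ZAR → AUD → SGD:
SGD 85,664,000.00 × 13.374 (sell SGD at bid) = ZAR 1,145,670,336.00
ZAR 1,145,670,336.00 ÷ 12.177 (buy AUD at ask) = AUD 94,084,777.53
AUD 94,084,777.53 ÷ 1.0859 (buy SGD at ask) = SGD 86,642,211.56

Net profit: SGD 978,211.56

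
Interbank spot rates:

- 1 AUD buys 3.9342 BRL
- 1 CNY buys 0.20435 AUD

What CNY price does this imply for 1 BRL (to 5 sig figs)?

1 BRL ÷ 3.9342 = 0.254181 AUD
0.254181 AUD ÷ 0.20435 = 1.24385 CNY

BRL/CNY = 1.2439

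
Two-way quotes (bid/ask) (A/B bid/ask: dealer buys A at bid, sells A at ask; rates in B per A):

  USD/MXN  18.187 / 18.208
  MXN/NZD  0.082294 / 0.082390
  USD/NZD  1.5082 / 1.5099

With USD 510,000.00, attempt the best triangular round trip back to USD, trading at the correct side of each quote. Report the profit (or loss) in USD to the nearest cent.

Net profit: USD 2,734.29

Best loop USD → NZD → MXN → USD:
USD 510,000.00 × 1.5082 (sell USD at bid) = NZD 769,182.00
NZD 769,182.00 ÷ 0.082390 (buy MXN at ask) = MXN 9,335,866.00
MXN 9,335,866.00 ÷ 18.208 (buy USD at ask) = USD 512,734.29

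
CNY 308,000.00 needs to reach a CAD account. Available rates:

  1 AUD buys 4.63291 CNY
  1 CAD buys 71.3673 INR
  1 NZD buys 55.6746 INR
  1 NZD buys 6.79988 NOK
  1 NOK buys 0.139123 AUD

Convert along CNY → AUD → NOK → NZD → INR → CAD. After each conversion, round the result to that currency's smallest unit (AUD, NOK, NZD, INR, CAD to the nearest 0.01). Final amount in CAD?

CAD 54,821.95

CNY 308,000.00 ÷ 4.63291 = AUD 66,480.89
AUD 66,480.89 ÷ 0.139123 = NOK 477,856.93
NOK 477,856.93 ÷ 6.79988 = NZD 70,274.32
NZD 70,274.32 × 55.6746 = INR 3,912,494.66
INR 3,912,494.66 ÷ 71.3673 = CAD 54,821.95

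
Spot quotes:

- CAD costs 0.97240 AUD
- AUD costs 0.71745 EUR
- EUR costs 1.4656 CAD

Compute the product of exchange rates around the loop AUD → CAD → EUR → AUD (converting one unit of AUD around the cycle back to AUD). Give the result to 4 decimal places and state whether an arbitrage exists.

Around AUD → CAD → EUR → AUD: 1 ÷ 0.97240 ÷ 1.4656 ÷ 0.71745 = 0.978020
Product < 1; profitable direction is AUD → EUR → CAD → AUD.

0.9780 (arbitrage exists)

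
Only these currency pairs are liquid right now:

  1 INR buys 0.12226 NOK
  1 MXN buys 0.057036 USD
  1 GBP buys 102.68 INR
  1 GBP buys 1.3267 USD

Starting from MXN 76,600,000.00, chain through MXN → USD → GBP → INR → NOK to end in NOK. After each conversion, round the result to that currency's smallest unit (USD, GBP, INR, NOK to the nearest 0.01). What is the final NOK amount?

NOK 41,340,464.53

MXN 76,600,000.00 × 0.057036 = USD 4,368,957.60
USD 4,368,957.60 ÷ 1.3267 = GBP 3,293,101.38
GBP 3,293,101.38 × 102.68 = INR 338,135,649.70
INR 338,135,649.70 × 0.12226 = NOK 41,340,464.53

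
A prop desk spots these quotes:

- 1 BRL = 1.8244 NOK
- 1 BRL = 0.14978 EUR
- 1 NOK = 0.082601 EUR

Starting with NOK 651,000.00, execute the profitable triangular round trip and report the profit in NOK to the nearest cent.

Profit: NOK 3,986.77

Profitable loop is NOK → EUR → BRL → NOK:
NOK 651,000.00 × 0.082601 = EUR 53,773.25
EUR 53,773.25 ÷ 0.14978 = BRL 359,014.90
BRL 359,014.90 × 1.8244 = NOK 654,986.77
Profit = NOK 654,986.77 − NOK 651,000.00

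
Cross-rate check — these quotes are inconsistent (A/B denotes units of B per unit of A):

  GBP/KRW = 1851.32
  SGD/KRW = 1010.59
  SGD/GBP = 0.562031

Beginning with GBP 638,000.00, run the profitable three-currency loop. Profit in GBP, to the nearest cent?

Profit: GBP 18,882.13

Profitable loop is GBP → KRW → SGD → GBP:
GBP 638,000.00 × 1851.32 = KRW 1,181,142,160
KRW 1,181,142,160 ÷ 1010.59 = SGD 1,168,764.94
SGD 1,168,764.94 × 0.562031 = GBP 656,882.13
Profit = GBP 656,882.13 − GBP 638,000.00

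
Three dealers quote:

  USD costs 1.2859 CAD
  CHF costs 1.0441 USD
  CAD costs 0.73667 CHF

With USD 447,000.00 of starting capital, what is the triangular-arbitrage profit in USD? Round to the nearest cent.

Profitable loop is USD → CHF → CAD → USD:
USD 447,000.00 ÷ 1.0441 = CHF 428,119.91
CHF 428,119.91 ÷ 0.73667 = CAD 581,155.62
CAD 581,155.62 ÷ 1.2859 = USD 451,944.65
Profit = USD 451,944.65 − USD 447,000.00

Profit: USD 4,944.65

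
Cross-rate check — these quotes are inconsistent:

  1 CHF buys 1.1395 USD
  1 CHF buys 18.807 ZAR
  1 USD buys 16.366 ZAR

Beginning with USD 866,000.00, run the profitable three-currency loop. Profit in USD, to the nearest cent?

Profitable loop is USD → CHF → ZAR → USD:
USD 866,000.00 ÷ 1.1395 = CHF 759,982.45
CHF 759,982.45 × 18.807 = ZAR 14,292,989.91
ZAR 14,292,989.91 ÷ 16.366 = USD 873,334.35
Profit = USD 873,334.35 − USD 866,000.00

Profit: USD 7,334.35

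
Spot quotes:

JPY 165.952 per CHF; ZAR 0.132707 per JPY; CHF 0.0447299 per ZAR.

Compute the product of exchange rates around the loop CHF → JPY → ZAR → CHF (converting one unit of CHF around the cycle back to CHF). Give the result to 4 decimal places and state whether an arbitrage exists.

0.9851 (arbitrage exists)

Around CHF → JPY → ZAR → CHF: 1 × 165.952 × 0.132707 × 0.0447299 = 0.985086
Product < 1; profitable direction is CHF → ZAR → JPY → CHF.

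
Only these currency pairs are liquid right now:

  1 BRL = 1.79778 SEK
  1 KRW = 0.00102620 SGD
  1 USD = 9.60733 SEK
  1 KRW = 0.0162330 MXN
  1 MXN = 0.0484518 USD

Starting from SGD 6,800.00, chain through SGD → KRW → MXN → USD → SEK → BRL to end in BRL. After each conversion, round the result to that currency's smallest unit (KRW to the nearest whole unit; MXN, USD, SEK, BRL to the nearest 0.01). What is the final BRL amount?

BRL 27,851.68

SGD 6,800.00 ÷ 0.00102620 = KRW 6,626,389
KRW 6,626,389 × 0.0162330 = MXN 107,566.17
MXN 107,566.17 × 0.0484518 = USD 5,211.77
USD 5,211.77 × 9.60733 = SEK 50,071.19
SEK 50,071.19 ÷ 1.79778 = BRL 27,851.68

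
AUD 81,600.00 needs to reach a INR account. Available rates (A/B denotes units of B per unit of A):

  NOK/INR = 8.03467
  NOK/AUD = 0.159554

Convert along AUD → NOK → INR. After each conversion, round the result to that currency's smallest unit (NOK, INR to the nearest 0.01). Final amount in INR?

AUD 81,600.00 ÷ 0.159554 = NOK 511,425.60
NOK 511,425.60 × 8.03467 = INR 4,109,135.93

INR 4,109,135.93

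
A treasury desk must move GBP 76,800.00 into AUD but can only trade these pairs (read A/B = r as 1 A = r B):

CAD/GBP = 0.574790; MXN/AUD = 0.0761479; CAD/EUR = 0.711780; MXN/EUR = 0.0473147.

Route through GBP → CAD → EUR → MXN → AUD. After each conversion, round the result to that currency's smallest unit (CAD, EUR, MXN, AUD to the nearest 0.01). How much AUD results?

GBP 76,800.00 ÷ 0.574790 = CAD 133,614.02
CAD 133,614.02 × 0.711780 = EUR 95,103.79
EUR 95,103.79 ÷ 0.0473147 = MXN 2,010,026.27
MXN 2,010,026.27 × 0.0761479 = AUD 153,059.28

AUD 153,059.28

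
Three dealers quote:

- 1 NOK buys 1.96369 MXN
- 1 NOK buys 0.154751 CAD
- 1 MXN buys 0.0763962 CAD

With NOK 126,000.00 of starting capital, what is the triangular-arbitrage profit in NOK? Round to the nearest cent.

Profitable loop is NOK → CAD → MXN → NOK:
NOK 126,000.00 × 0.154751 = CAD 19,498.63
CAD 19,498.63 ÷ 0.0763962 = MXN 255,230.31
MXN 255,230.31 ÷ 1.96369 = NOK 129,974.85
Profit = NOK 129,974.85 − NOK 126,000.00

Profit: NOK 3,974.85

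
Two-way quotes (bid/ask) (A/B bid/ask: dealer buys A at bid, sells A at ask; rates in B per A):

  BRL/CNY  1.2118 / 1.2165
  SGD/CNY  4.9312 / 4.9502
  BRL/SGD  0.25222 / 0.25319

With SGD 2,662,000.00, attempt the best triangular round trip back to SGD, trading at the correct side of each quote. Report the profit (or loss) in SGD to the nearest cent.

Best loop SGD → CNY → BRL → SGD:
SGD 2,662,000.00 × 4.9312 (sell SGD at bid) = CNY 13,126,854.40
CNY 13,126,854.40 ÷ 1.2165 (buy BRL at ask) = BRL 10,790,673.57
BRL 10,790,673.57 × 0.25222 (sell BRL at bid) = SGD 2,721,623.69

Net profit: SGD 59,623.69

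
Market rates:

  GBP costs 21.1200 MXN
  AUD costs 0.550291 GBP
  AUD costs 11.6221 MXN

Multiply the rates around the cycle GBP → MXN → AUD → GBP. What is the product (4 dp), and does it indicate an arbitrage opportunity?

Around GBP → MXN → AUD → GBP: 1 × 21.1200 ÷ 11.6221 × 0.550291 = 1.000004
Product ≈ 1 (deviation 0.000%, within rounding noise).

1.0000 (no arbitrage)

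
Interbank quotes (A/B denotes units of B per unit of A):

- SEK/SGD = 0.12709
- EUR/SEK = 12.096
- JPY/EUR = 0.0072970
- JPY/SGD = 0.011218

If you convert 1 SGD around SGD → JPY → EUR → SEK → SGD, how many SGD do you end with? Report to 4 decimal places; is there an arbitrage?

Around SGD → JPY → EUR → SEK → SGD: 1 ÷ 0.011218 × 0.0072970 × 12.096 × 0.12709 = 0.999959
Product ≈ 1 (deviation 0.004%, within rounding noise).

1.0000 (no arbitrage)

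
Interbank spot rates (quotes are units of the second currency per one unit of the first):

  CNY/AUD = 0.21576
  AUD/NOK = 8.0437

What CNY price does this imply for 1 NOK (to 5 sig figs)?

1 NOK ÷ 8.0437 = 0.124321 AUD
0.124321 AUD ÷ 0.21576 = 0.5762 CNY

NOK/CNY = 0.57620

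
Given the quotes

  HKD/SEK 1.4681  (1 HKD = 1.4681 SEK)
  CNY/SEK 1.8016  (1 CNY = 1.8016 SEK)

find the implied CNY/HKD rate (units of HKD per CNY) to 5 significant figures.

CNY/HKD = 1.2272

1 CNY × 1.8016 = 1.8016 SEK
1.8016 SEK ÷ 1.4681 = 1.22716 HKD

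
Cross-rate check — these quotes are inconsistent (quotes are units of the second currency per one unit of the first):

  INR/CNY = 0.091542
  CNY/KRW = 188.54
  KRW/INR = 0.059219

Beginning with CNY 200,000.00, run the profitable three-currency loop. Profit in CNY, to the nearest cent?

Profitable loop is CNY → KRW → INR → CNY:
CNY 200,000.00 × 188.54 = KRW 37,708,000
KRW 37,708,000 × 0.059219 = INR 2,233,030.05
INR 2,233,030.05 × 0.091542 = CNY 204,416.04
Profit = CNY 204,416.04 − CNY 200,000.00

Profit: CNY 4,416.04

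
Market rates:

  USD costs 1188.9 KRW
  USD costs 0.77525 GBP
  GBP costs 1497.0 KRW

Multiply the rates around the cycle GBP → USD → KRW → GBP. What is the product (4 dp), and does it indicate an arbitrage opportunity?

Around GBP → USD → KRW → GBP: 1 ÷ 0.77525 × 1188.9 ÷ 1497.0 = 1.024429
Product > 1; profitable direction is GBP → USD → KRW → GBP.

1.0244 (arbitrage exists)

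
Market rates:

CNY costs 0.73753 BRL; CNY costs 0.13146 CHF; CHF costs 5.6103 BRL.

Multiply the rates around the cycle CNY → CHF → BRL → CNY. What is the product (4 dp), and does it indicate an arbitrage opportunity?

Around CNY → CHF → BRL → CNY: 1 × 0.13146 × 5.6103 ÷ 0.73753 = 1.000000
Product ≈ 1 (deviation 0.000%, within rounding noise).

1.0000 (no arbitrage)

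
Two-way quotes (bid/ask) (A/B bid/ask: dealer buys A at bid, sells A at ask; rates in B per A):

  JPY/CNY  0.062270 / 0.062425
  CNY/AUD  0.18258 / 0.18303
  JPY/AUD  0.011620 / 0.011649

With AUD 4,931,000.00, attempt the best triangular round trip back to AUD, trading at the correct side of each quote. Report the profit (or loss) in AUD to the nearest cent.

Net profit: AUD 83,877.17

Best loop AUD → CNY → JPY → AUD:
AUD 4,931,000.00 ÷ 0.18303 (buy CNY at ask) = CNY 26,940,938.64
CNY 26,940,938.64 ÷ 0.062425 (buy JPY at ask) = JPY 431,572,906
JPY 431,572,906 × 0.011620 (sell JPY at bid) = AUD 5,014,877.17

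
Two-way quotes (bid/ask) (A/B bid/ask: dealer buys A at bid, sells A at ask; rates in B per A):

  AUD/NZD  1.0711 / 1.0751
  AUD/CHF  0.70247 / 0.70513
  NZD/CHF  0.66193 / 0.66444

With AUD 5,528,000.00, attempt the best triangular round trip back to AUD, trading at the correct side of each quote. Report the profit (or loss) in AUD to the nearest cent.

Best loop AUD → NZD → CHF → AUD:
AUD 5,528,000.00 × 1.0711 (sell AUD at bid) = NZD 5,921,040.80
NZD 5,921,040.80 × 0.66193 (sell NZD at bid) = CHF 3,919,314.54
CHF 3,919,314.54 ÷ 0.70513 (buy AUD at ask) = AUD 5,558,286.47

Net profit: AUD 30,286.47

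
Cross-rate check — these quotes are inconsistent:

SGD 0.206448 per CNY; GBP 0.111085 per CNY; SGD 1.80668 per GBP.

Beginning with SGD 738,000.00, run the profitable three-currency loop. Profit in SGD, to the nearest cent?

Profit: SGD 21,154.88

Profitable loop is SGD → GBP → CNY → SGD:
SGD 738,000.00 ÷ 1.80668 = GBP 408,484.07
GBP 408,484.07 ÷ 0.111085 = CNY 3,677,220.78
CNY 3,677,220.78 × 0.206448 = SGD 759,154.88
Profit = SGD 759,154.88 − SGD 738,000.00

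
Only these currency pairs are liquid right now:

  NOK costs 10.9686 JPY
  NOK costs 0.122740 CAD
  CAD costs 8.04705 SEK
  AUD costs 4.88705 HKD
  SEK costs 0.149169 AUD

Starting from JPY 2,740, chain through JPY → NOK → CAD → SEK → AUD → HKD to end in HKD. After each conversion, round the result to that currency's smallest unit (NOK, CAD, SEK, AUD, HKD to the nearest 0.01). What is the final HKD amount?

HKD 179.84

JPY 2,740 ÷ 10.9686 = NOK 249.80
NOK 249.80 × 0.122740 = CAD 30.66
CAD 30.66 × 8.04705 = SEK 246.72
SEK 246.72 × 0.149169 = AUD 36.80
AUD 36.80 × 4.88705 = HKD 179.84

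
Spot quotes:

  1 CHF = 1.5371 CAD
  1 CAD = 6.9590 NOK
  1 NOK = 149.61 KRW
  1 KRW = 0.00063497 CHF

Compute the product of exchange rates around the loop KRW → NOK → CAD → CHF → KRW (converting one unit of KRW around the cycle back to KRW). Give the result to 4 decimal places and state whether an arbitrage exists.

Around KRW → NOK → CAD → CHF → KRW: 1 ÷ 149.61 ÷ 6.9590 ÷ 1.5371 ÷ 0.00063497 = 0.984095
Product < 1; profitable direction is KRW → CHF → CAD → NOK → KRW.

0.9841 (arbitrage exists)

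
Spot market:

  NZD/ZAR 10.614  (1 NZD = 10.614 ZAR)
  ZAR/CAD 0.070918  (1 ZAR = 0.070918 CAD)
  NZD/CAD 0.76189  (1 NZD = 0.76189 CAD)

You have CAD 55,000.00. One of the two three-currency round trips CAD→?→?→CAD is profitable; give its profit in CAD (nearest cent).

Profit: CAD 669.77

Profitable loop is CAD → ZAR → NZD → CAD:
CAD 55,000.00 ÷ 0.070918 = ZAR 775,543.59
ZAR 775,543.59 ÷ 10.614 = NZD 73,067.98
NZD 73,067.98 × 0.76189 = CAD 55,669.77
Profit = CAD 55,669.77 − CAD 55,000.00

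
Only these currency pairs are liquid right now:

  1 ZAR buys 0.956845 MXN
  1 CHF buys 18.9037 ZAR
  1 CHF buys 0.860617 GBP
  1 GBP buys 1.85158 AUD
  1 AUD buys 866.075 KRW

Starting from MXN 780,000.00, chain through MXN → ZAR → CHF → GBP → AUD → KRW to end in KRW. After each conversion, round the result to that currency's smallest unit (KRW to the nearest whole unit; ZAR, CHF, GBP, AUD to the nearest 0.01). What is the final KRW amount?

KRW 59,513,305

MXN 780,000.00 ÷ 0.956845 = ZAR 815,179.05
ZAR 815,179.05 ÷ 18.9037 = CHF 43,122.72
CHF 43,122.72 × 0.860617 = GBP 37,112.15
GBP 37,112.15 × 1.85158 = AUD 68,716.11
AUD 68,716.11 × 866.075 = KRW 59,513,305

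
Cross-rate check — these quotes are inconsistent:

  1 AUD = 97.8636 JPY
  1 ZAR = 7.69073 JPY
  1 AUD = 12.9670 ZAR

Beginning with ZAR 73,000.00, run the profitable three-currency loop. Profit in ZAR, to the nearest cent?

Profitable loop is ZAR → JPY → AUD → ZAR:
ZAR 73,000.00 × 7.69073 = JPY 561,423
JPY 561,423 ÷ 97.8636 = AUD 5,736.79
AUD 5,736.79 × 12.9670 = ZAR 74,389.00
Profit = ZAR 74,389.00 − ZAR 73,000.00

Profit: ZAR 1,389.00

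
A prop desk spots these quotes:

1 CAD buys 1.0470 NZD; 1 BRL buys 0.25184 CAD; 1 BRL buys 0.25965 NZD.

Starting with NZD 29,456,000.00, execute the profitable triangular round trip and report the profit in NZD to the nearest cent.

Profitable loop is NZD → BRL → CAD → NZD:
NZD 29,456,000.00 ÷ 0.25965 = BRL 113,445,022.15
BRL 113,445,022.15 × 0.25184 = CAD 28,569,994.38
CAD 28,569,994.38 × 1.0470 = NZD 29,912,784.11
Profit = NZD 29,912,784.11 − NZD 29,456,000.00

Profit: NZD 456,784.11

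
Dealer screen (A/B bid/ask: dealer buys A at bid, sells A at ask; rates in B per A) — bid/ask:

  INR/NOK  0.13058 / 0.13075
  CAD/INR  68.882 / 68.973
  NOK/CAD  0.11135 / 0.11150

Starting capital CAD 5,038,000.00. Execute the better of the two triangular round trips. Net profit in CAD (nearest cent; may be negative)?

Net profit: CAD 7,808.89

Best loop CAD → INR → NOK → CAD:
CAD 5,038,000.00 × 68.882 (sell CAD at bid) = INR 347,027,516.00
INR 347,027,516.00 × 0.13058 (sell INR at bid) = NOK 45,314,853.04
NOK 45,314,853.04 × 0.11135 (sell NOK at bid) = CAD 5,045,808.89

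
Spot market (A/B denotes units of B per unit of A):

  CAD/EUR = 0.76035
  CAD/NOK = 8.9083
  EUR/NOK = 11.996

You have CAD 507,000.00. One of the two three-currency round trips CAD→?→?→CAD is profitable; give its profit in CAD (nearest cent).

Profitable loop is CAD → EUR → NOK → CAD:
CAD 507,000.00 × 0.76035 = EUR 385,497.45
EUR 385,497.45 × 11.996 = NOK 4,624,427.41
NOK 4,624,427.41 ÷ 8.9083 = CAD 519,114.47
Profit = CAD 519,114.47 − CAD 507,000.00

Profit: CAD 12,114.47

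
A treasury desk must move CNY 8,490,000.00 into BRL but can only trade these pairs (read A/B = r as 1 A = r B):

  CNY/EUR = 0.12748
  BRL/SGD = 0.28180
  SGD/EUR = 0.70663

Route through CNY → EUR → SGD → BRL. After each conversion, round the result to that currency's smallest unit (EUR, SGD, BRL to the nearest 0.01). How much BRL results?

CNY 8,490,000.00 × 0.12748 = EUR 1,082,305.20
EUR 1,082,305.20 ÷ 0.70663 = SGD 1,531,643.43
SGD 1,531,643.43 ÷ 0.28180 = BRL 5,435,214.44

BRL 5,435,214.44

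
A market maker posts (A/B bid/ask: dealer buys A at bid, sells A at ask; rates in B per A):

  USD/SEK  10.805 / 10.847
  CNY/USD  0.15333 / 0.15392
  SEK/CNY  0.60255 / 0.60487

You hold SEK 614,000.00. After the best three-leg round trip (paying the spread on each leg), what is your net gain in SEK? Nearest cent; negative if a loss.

Best loop SEK → CNY → USD → SEK:
SEK 614,000.00 × 0.60255 (sell SEK at bid) = CNY 369,965.70
CNY 369,965.70 × 0.15333 (sell CNY at bid) = USD 56,726.84
USD 56,726.84 × 10.805 (sell USD at bid) = SEK 612,933.51

Net result: SEK -1,066.49 (no profitable arbitrage after spreads)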